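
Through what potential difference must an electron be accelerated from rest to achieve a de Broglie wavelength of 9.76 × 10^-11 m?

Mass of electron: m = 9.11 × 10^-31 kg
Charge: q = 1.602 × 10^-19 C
158 V

From λ = h/√(2mqV), we solve for V:

λ² = h²/(2mqV)
V = h²/(2mqλ²)
V = (6.626 × 10^-34 J·s)² / (2 × 9.11 × 10^-31 kg × 1.602 × 10^-19 C × (9.76 × 10^-11 m)²)
V = 158 V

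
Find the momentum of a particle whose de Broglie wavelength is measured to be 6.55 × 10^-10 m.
1.01 × 10^-24 kg·m/s

From the de Broglie relation λ = h/p, we solve for p:

p = h/λ
p = (6.626 × 10^-34 J·s) / (6.55 × 10^-10 m)
p = 1.01 × 10^-24 kg·m/s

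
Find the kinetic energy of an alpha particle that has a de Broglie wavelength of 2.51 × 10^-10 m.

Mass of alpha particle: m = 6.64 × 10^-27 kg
5.25 × 10^-22 J (or 3.28 × 10^-3 eV)

From λ = h/√(2mKE), we solve for KE:

λ² = h²/(2mKE)
KE = h²/(2mλ²)
KE = (6.626 × 10^-34 J·s)² / (2 × 6.64 × 10^-27 kg × (2.51 × 10^-10 m)²)
KE = 5.25 × 10^-22 J
KE = 3.28 × 10^-3 eV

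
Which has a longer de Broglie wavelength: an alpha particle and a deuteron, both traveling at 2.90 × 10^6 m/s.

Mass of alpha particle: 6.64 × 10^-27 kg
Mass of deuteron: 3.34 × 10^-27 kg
The deuteron has the longer wavelength.

Using λ = h/(mv), since both particles have the same velocity, the wavelength depends only on mass.

For alpha particle: λ₁ = h/(m₁v) = 3.44 × 10^-14 m
For deuteron: λ₂ = h/(m₂v) = 6.84 × 10^-14 m

Since λ ∝ 1/m at constant velocity, the lighter particle has the longer wavelength.

The deuteron has the longer de Broglie wavelength.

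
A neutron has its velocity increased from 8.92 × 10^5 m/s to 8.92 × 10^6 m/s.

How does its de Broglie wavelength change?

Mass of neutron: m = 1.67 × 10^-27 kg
The wavelength decreases by a factor of 10.

Using λ = h/(mv):

Initial wavelength: λ₁ = h/(mv₁) = 4.45 × 10^-13 m
Final wavelength: λ₂ = h/(mv₂) = 4.45 × 10^-14 m

Since λ ∝ 1/v, when velocity increases by a factor of 10, the wavelength decreases by a factor of 10.

λ₂/λ₁ = v₁/v₂ = 1/10

The wavelength decreases by a factor of 10.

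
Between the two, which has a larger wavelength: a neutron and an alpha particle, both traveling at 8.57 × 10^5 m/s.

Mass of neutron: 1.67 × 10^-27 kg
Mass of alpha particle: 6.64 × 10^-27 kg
The neutron has the longer wavelength.

Using λ = h/(mv), since both particles have the same velocity, the wavelength depends only on mass.

For neutron: λ₁ = h/(m₁v) = 4.63 × 10^-13 m
For alpha particle: λ₂ = h/(m₂v) = 1.16 × 10^-13 m

Since λ ∝ 1/m at constant velocity, the lighter particle has the longer wavelength.

The neutron has the longer de Broglie wavelength.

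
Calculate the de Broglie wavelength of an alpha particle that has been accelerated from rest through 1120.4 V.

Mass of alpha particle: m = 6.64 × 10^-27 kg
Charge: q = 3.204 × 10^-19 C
3.03 × 10^-13 m

When a particle is accelerated through voltage V, it gains kinetic energy KE = qV.

The de Broglie wavelength is then λ = h/√(2mqV):

λ = h/√(2mqV)
λ = (6.626 × 10^-34 J·s) / √(2 × 6.64 × 10^-27 kg × 3.204 × 10^-19 C × 1120.4 V)
λ = 3.03 × 10^-13 m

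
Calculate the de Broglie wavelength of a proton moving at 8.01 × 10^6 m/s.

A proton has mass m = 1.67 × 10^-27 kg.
4.95 × 10^-14 m

Using the de Broglie relation λ = h/(mv):

λ = h/(mv)
λ = (6.626 × 10^-34 J·s) / (1.67 × 10^-27 kg × 8.01 × 10^6 m/s)
λ = 4.95 × 10^-14 m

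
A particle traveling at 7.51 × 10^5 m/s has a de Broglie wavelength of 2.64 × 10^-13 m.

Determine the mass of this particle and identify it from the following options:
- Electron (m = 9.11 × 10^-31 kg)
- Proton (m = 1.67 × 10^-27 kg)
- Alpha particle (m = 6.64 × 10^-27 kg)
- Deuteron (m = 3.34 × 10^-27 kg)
The particle is a deuteron.

From λ = h/(mv), solve for mass:

m = h/(λv)
m = (6.626 × 10^-34 J·s) / (2.64 × 10^-13 m × 7.51 × 10^5 m/s)
m = 3.34 × 10^-27 kg

Comparing with the listed masses, this is closest to a deuteron.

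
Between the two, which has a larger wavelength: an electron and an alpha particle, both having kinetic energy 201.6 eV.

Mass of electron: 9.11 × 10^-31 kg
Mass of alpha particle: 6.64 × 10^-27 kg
The electron has the longer wavelength.

Using λ = h/√(2mKE):

For electron: λ₁ = h/√(2m₁KE) = 8.64 × 10^-11 m
For alpha particle: λ₂ = h/√(2m₂KE) = 1.01 × 10^-12 m

Since λ ∝ 1/√m at constant kinetic energy, the lighter particle has the longer wavelength.

The electron has the longer de Broglie wavelength.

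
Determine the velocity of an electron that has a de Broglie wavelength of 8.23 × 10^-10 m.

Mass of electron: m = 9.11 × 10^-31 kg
8.84 × 10^5 m/s

From the de Broglie relation λ = h/(mv), we solve for v:

v = h/(mλ)
v = (6.626 × 10^-34 J·s) / (9.11 × 10^-31 kg × 8.23 × 10^-10 m)
v = 8.84 × 10^5 m/s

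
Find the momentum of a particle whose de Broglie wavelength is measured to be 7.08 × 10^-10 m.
9.36 × 10^-25 kg·m/s

From the de Broglie relation λ = h/p, we solve for p:

p = h/λ
p = (6.626 × 10^-34 J·s) / (7.08 × 10^-10 m)
p = 9.36 × 10^-25 kg·m/s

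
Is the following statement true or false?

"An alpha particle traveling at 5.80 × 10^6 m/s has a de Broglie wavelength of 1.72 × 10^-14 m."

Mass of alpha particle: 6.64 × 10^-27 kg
True

The claim is correct.

Using λ = h/(mv):
λ = (6.626 × 10^-34 J·s) / (6.64 × 10^-27 kg × 5.80 × 10^6 m/s)
λ = 1.72 × 10^-14 m

This matches the claimed value.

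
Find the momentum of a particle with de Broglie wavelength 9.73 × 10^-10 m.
6.81 × 10^-25 kg·m/s

From the de Broglie relation λ = h/p, we solve for p:

p = h/λ
p = (6.626 × 10^-34 J·s) / (9.73 × 10^-10 m)
p = 6.81 × 10^-25 kg·m/s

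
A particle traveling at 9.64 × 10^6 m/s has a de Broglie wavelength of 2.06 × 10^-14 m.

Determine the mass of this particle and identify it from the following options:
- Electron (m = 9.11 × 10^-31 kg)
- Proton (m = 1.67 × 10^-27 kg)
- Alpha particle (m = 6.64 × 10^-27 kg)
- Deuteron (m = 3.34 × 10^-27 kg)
The particle is a deuteron.

From λ = h/(mv), solve for mass:

m = h/(λv)
m = (6.626 × 10^-34 J·s) / (2.06 × 10^-14 m × 9.64 × 10^6 m/s)
m = 3.34 × 10^-27 kg

Comparing with the listed masses, this is closest to a deuteron.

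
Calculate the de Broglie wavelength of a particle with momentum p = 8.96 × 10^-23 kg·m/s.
7.40 × 10^-12 m

Using the de Broglie relation λ = h/p:

λ = h/p
λ = (6.626 × 10^-34 J·s) / (8.96 × 10^-23 kg·m/s)
λ = 7.40 × 10^-12 m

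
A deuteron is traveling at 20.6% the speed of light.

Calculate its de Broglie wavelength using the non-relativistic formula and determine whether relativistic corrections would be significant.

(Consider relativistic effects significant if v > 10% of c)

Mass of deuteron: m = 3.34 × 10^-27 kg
Yes, relativistic corrections are needed.

Using the non-relativistic de Broglie formula λ = h/(mv):

v = 20.6% × c = 6.176 × 10^7 m/s

λ = h/(mv)
λ = (6.626 × 10^-34 J·s) / (3.34 × 10^-27 kg × 6.176 × 10^7 m/s)
λ = 3.21 × 10^-15 m

Since v = 20.6% of c > 10% of c, relativistic corrections ARE significant and the actual wavelength would differ from this non-relativistic estimate.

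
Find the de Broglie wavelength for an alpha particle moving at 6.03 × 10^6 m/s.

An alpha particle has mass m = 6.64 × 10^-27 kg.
1.65 × 10^-14 m

Using the de Broglie relation λ = h/(mv):

λ = h/(mv)
λ = (6.626 × 10^-34 J·s) / (6.64 × 10^-27 kg × 6.03 × 10^6 m/s)
λ = 1.65 × 10^-14 m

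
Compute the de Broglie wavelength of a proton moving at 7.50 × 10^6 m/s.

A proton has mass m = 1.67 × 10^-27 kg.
5.29 × 10^-14 m

Using the de Broglie relation λ = h/(mv):

λ = h/(mv)
λ = (6.626 × 10^-34 J·s) / (1.67 × 10^-27 kg × 7.50 × 10^6 m/s)
λ = 5.29 × 10^-14 m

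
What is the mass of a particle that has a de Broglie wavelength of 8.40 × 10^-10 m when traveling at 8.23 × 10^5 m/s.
9.58 × 10^-31 kg

From the de Broglie relation λ = h/(mv), we solve for m:

m = h/(λv)
m = (6.626 × 10^-34 J·s) / (8.40 × 10^-10 m × 8.23 × 10^5 m/s)
m = 9.58 × 10^-31 kg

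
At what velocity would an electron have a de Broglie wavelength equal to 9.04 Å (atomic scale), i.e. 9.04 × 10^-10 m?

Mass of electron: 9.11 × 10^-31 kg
8.05 × 10^5 m/s

From λ = h/(mv), solve for v:

v = h/(mλ)
v = (6.626 × 10^-34 J·s) / (9.11 × 10^-31 kg × 9.04 × 10^-10 m)
v = 8.05 × 10^5 m/s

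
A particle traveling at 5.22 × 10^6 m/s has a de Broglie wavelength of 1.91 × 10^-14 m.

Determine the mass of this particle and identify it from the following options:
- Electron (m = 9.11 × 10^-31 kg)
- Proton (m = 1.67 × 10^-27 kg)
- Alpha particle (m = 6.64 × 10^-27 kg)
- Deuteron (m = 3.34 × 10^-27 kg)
The particle is an alpha particle.

From λ = h/(mv), solve for mass:

m = h/(λv)
m = (6.626 × 10^-34 J·s) / (1.91 × 10^-14 m × 5.22 × 10^6 m/s)
m = 6.65 × 10^-27 kg

Comparing with the listed masses, this is closest to an alpha particle.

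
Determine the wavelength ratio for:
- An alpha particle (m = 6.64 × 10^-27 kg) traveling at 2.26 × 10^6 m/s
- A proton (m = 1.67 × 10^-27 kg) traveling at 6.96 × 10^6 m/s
λ₁/λ₂ = 0.775

Using λ = h/(mv):

λ₁ = h/(m₁v₁) = 4.42 × 10^-14 m
λ₂ = h/(m₂v₂) = 5.70 × 10^-14 m

Ratio λ₁/λ₂ = (m₂v₂)/(m₁v₁)
         = (1.67 × 10^-27 kg × 6.96 × 10^6 m/s) / (6.64 × 10^-27 kg × 2.26 × 10^6 m/s)
         = 0.775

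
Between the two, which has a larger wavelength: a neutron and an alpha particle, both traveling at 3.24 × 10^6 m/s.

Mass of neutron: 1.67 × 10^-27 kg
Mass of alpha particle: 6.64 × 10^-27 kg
The neutron has the longer wavelength.

Using λ = h/(mv), since both particles have the same velocity, the wavelength depends only on mass.

For neutron: λ₁ = h/(m₁v) = 1.22 × 10^-13 m
For alpha particle: λ₂ = h/(m₂v) = 3.08 × 10^-14 m

Since λ ∝ 1/m at constant velocity, the lighter particle has the longer wavelength.

The neutron has the longer de Broglie wavelength.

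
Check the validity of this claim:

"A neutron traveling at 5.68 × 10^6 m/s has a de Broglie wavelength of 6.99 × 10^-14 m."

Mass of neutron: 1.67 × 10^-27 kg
True

The claim is correct.

Using λ = h/(mv):
λ = (6.626 × 10^-34 J·s) / (1.67 × 10^-27 kg × 5.68 × 10^6 m/s)
λ = 6.99 × 10^-14 m

This matches the claimed value.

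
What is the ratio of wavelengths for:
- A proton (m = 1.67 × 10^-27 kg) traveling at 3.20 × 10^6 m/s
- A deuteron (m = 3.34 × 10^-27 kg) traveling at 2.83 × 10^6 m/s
λ₁/λ₂ = 1.77

Using λ = h/(mv):

λ₁ = h/(m₁v₁) = 1.24 × 10^-13 m
λ₂ = h/(m₂v₂) = 7.01 × 10^-14 m

Ratio λ₁/λ₂ = (m₂v₂)/(m₁v₁)
         = (3.34 × 10^-27 kg × 2.83 × 10^6 m/s) / (1.67 × 10^-27 kg × 3.20 × 10^6 m/s)
         = 1.77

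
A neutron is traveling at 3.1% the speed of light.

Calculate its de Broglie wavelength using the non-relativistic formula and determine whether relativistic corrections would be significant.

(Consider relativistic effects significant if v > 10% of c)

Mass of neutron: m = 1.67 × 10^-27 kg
No, relativistic corrections are not needed.

Using the non-relativistic de Broglie formula λ = h/(mv):

v = 3.1% × c = 9.294 × 10^6 m/s

λ = h/(mv)
λ = (6.626 × 10^-34 J·s) / (1.67 × 10^-27 kg × 9.294 × 10^6 m/s)
λ = 4.27 × 10^-14 m

Since v = 3.1% of c < 10% of c, relativistic corrections are NOT significant and this non-relativistic result is a good approximation.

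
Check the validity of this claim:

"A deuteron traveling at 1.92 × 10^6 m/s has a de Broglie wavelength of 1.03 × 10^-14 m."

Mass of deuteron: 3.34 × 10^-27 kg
False

The claim is incorrect.

Using λ = h/(mv):
λ = (6.626 × 10^-34 J·s) / (3.34 × 10^-27 kg × 1.92 × 10^6 m/s)
λ = 1.03 × 10^-13 m

The actual wavelength differs from the claimed 1.03 × 10^-14 m.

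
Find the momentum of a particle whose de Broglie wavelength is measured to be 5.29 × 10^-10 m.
1.25 × 10^-24 kg·m/s

From the de Broglie relation λ = h/p, we solve for p:

p = h/λ
p = (6.626 × 10^-34 J·s) / (5.29 × 10^-10 m)
p = 1.25 × 10^-24 kg·m/s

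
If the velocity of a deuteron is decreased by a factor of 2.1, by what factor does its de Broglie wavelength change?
The wavelength increases by a factor of 2.1.

From λ = h/(mv), the wavelength is inversely proportional to velocity:

λ ∝ 1/v

If v → v/2.1, then λ → 2.1λ

When velocity is decreased by a factor of 2.1, the wavelength increases by a factor of 2.1.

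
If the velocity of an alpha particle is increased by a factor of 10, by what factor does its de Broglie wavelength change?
The wavelength decreases by a factor of 10.

From λ = h/(mv), the wavelength is inversely proportional to velocity:

λ ∝ 1/v

If v → 10v, then λ → λ/10

When velocity is increased by a factor of 10, the wavelength decreases by a factor of 10.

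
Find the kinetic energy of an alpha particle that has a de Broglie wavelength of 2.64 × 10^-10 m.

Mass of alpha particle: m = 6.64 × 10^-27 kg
4.74 × 10^-22 J (or 2.96 × 10^-3 eV)

From λ = h/√(2mKE), we solve for KE:

λ² = h²/(2mKE)
KE = h²/(2mλ²)
KE = (6.626 × 10^-34 J·s)² / (2 × 6.64 × 10^-27 kg × (2.64 × 10^-10 m)²)
KE = 4.74 × 10^-22 J
KE = 2.96 × 10^-3 eV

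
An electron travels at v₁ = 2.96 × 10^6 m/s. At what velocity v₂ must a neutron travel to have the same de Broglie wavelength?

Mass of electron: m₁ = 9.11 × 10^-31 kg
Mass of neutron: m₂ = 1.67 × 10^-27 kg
v₂ = 1.61 × 10^3 m/s

For equal de Broglie wavelengths: λ₁ = λ₂

h/(m₁v₁) = h/(m₂v₂)
m₁v₁ = m₂v₂
v₂ = v₁ · (m₁/m₂)

v₂ = 2.96 × 10^6 m/s × (9.11 × 10^-31 kg / 1.67 × 10^-27 kg)
v₂ = 1.61 × 10^3 m/s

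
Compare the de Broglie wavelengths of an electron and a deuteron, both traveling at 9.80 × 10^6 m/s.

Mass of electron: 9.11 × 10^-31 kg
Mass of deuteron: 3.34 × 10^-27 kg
The electron has the longer wavelength.

Using λ = h/(mv), since both particles have the same velocity, the wavelength depends only on mass.

For electron: λ₁ = h/(m₁v) = 7.42 × 10^-11 m
For deuteron: λ₂ = h/(m₂v) = 2.02 × 10^-14 m

Since λ ∝ 1/m at constant velocity, the lighter particle has the longer wavelength.

The electron has the longer de Broglie wavelength.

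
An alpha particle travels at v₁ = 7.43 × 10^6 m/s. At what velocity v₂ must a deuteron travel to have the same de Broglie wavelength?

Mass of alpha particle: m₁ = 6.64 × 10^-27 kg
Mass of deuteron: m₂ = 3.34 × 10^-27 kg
v₂ = 1.48 × 10^7 m/s

For equal de Broglie wavelengths: λ₁ = λ₂

h/(m₁v₁) = h/(m₂v₂)
m₁v₁ = m₂v₂
v₂ = v₁ · (m₁/m₂)

v₂ = 7.43 × 10^6 m/s × (6.64 × 10^-27 kg / 3.34 × 10^-27 kg)
v₂ = 1.48 × 10^7 m/s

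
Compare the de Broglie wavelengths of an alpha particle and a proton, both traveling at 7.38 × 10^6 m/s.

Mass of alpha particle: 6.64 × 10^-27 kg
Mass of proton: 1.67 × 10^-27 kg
The proton has the longer wavelength.

Using λ = h/(mv), since both particles have the same velocity, the wavelength depends only on mass.

For alpha particle: λ₁ = h/(m₁v) = 1.35 × 10^-14 m
For proton: λ₂ = h/(m₂v) = 5.38 × 10^-14 m

Since λ ∝ 1/m at constant velocity, the lighter particle has the longer wavelength.

The proton has the longer de Broglie wavelength.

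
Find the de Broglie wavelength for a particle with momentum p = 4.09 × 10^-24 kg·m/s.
1.62 × 10^-10 m

Using the de Broglie relation λ = h/p:

λ = h/p
λ = (6.626 × 10^-34 J·s) / (4.09 × 10^-24 kg·m/s)
λ = 1.62 × 10^-10 m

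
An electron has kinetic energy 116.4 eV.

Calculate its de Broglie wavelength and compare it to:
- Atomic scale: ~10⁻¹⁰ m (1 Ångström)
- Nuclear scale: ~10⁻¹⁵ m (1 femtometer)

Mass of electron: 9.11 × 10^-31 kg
λ = 1.14 × 10^-10 m, which is larger than typical atomic dimensions (~1 Å).

Using λ = h/√(2mKE):

KE = 116.4 eV = 1.865 × 10^-17 J

λ = h/√(2mKE)
λ = (6.626 × 10^-34 J·s) / √(2 × 9.11 × 10^-31 kg × 1.865 × 10^-17 J)
λ = 1.14 × 10^-10 m

Comparison:
- Atomic scale (10⁻¹⁰ m): λ is 1.1× this size
- Nuclear scale (10⁻¹⁵ m): λ is 1.1e+05× this size

The wavelength is larger than typical atomic dimensions (~1 Å).

This wavelength is significant for atomic-scale phenomena like electron diffraction from crystal lattices.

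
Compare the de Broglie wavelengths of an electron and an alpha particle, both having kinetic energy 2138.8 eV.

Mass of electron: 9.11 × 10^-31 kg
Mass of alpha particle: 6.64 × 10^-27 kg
The electron has the longer wavelength.

Using λ = h/√(2mKE):

For electron: λ₁ = h/√(2m₁KE) = 2.65 × 10^-11 m
For alpha particle: λ₂ = h/√(2m₂KE) = 3.11 × 10^-13 m

Since λ ∝ 1/√m at constant kinetic energy, the lighter particle has the longer wavelength.

The electron has the longer de Broglie wavelength.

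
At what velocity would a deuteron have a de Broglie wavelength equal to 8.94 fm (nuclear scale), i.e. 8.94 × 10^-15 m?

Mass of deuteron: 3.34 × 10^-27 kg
2.22 × 10^7 m/s

From λ = h/(mv), solve for v:

v = h/(mλ)
v = (6.626 × 10^-34 J·s) / (3.34 × 10^-27 kg × 8.94 × 10^-15 m)
v = 2.22 × 10^7 m/s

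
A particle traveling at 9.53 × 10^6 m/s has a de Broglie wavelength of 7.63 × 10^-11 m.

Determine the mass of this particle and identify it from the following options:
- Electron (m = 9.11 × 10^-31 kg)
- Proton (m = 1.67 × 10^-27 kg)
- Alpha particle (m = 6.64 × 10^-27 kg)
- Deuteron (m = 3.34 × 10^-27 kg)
The particle is an electron.

From λ = h/(mv), solve for mass:

m = h/(λv)
m = (6.626 × 10^-34 J·s) / (7.63 × 10^-11 m × 9.53 × 10^6 m/s)
m = 9.11 × 10^-31 kg

Comparing with the listed masses, this is closest to an electron.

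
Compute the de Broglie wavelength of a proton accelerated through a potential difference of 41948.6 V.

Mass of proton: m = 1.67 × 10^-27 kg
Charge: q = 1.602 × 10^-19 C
1.40 × 10^-13 m

When a particle is accelerated through voltage V, it gains kinetic energy KE = qV.

The de Broglie wavelength is then λ = h/√(2mqV):

λ = h/√(2mqV)
λ = (6.626 × 10^-34 J·s) / √(2 × 1.67 × 10^-27 kg × 1.602 × 10^-19 C × 41948.6 V)
λ = 1.40 × 10^-13 m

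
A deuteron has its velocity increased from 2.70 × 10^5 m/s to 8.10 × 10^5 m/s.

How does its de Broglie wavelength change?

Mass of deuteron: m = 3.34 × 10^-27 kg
The wavelength decreases by a factor of 3.

Using λ = h/(mv):

Initial wavelength: λ₁ = h/(mv₁) = 7.35 × 10^-13 m
Final wavelength: λ₂ = h/(mv₂) = 2.45 × 10^-13 m

Since λ ∝ 1/v, when velocity increases by a factor of 3, the wavelength decreases by a factor of 3.

λ₂/λ₁ = v₁/v₂ = 1/3

The wavelength decreases by a factor of 3.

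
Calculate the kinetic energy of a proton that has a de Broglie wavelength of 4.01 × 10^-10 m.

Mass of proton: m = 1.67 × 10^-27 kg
8.17 × 10^-22 J (or 5.10 × 10^-3 eV)

From λ = h/√(2mKE), we solve for KE:

λ² = h²/(2mKE)
KE = h²/(2mλ²)
KE = (6.626 × 10^-34 J·s)² / (2 × 1.67 × 10^-27 kg × (4.01 × 10^-10 m)²)
KE = 8.17 × 10^-22 J
KE = 5.10 × 10^-3 eV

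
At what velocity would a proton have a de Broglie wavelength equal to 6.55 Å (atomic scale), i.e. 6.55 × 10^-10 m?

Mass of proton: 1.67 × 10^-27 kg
6.06 × 10^2 m/s

From λ = h/(mv), solve for v:

v = h/(mλ)
v = (6.626 × 10^-34 J·s) / (1.67 × 10^-27 kg × 6.55 × 10^-10 m)
v = 6.06 × 10^2 m/s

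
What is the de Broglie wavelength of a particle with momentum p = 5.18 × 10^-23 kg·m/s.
1.28 × 10^-11 m

Using the de Broglie relation λ = h/p:

λ = h/p
λ = (6.626 × 10^-34 J·s) / (5.18 × 10^-23 kg·m/s)
λ = 1.28 × 10^-11 m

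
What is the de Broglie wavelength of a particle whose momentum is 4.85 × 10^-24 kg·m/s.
1.37 × 10^-10 m

Using the de Broglie relation λ = h/p:

λ = h/p
λ = (6.626 × 10^-34 J·s) / (4.85 × 10^-24 kg·m/s)
λ = 1.37 × 10^-10 m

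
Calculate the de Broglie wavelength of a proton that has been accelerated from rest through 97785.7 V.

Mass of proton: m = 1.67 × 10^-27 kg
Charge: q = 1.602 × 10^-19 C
9.16 × 10^-14 m

When a particle is accelerated through voltage V, it gains kinetic energy KE = qV.

The de Broglie wavelength is then λ = h/√(2mqV):

λ = h/√(2mqV)
λ = (6.626 × 10^-34 J·s) / √(2 × 1.67 × 10^-27 kg × 1.602 × 10^-19 C × 97785.7 V)
λ = 9.16 × 10^-14 m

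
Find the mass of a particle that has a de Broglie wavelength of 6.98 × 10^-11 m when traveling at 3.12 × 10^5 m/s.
3.04 × 10^-29 kg

From the de Broglie relation λ = h/(mv), we solve for m:

m = h/(λv)
m = (6.626 × 10^-34 J·s) / (6.98 × 10^-11 m × 3.12 × 10^5 m/s)
m = 3.04 × 10^-29 kg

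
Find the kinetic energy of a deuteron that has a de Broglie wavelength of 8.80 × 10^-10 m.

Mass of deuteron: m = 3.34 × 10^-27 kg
8.49 × 10^-23 J (or 5.30 × 10^-4 eV)

From λ = h/√(2mKE), we solve for KE:

λ² = h²/(2mKE)
KE = h²/(2mλ²)
KE = (6.626 × 10^-34 J·s)² / (2 × 3.34 × 10^-27 kg × (8.80 × 10^-10 m)²)
KE = 8.49 × 10^-23 J
KE = 5.30 × 10^-4 eV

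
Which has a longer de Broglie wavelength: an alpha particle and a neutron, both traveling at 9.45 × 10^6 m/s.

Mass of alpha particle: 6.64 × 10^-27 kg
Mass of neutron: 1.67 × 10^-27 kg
The neutron has the longer wavelength.

Using λ = h/(mv), since both particles have the same velocity, the wavelength depends only on mass.

For alpha particle: λ₁ = h/(m₁v) = 1.06 × 10^-14 m
For neutron: λ₂ = h/(m₂v) = 4.20 × 10^-14 m

Since λ ∝ 1/m at constant velocity, the lighter particle has the longer wavelength.

The neutron has the longer de Broglie wavelength.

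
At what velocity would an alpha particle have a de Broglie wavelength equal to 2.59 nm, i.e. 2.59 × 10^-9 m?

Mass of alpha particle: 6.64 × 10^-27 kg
3.85 × 10^1 m/s

From λ = h/(mv), solve for v:

v = h/(mλ)
v = (6.626 × 10^-34 J·s) / (6.64 × 10^-27 kg × 2.59 × 10^-9 m)
v = 3.85 × 10^1 m/s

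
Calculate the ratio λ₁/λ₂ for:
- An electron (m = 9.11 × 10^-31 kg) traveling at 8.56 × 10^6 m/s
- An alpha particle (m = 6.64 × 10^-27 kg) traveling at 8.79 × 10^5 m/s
λ₁/λ₂ = 748

Using λ = h/(mv):

λ₁ = h/(m₁v₁) = 8.50 × 10^-11 m
λ₂ = h/(m₂v₂) = 1.14 × 10^-13 m

Ratio λ₁/λ₂ = (m₂v₂)/(m₁v₁)
         = (6.64 × 10^-27 kg × 8.79 × 10^5 m/s) / (9.11 × 10^-31 kg × 8.56 × 10^6 m/s)
         = 748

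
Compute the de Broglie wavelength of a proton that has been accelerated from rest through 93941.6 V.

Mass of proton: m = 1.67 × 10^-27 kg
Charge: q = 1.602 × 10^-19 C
9.35 × 10^-14 m

When a particle is accelerated through voltage V, it gains kinetic energy KE = qV.

The de Broglie wavelength is then λ = h/√(2mqV):

λ = h/√(2mqV)
λ = (6.626 × 10^-34 J·s) / √(2 × 1.67 × 10^-27 kg × 1.602 × 10^-19 C × 93941.6 V)
λ = 9.35 × 10^-14 m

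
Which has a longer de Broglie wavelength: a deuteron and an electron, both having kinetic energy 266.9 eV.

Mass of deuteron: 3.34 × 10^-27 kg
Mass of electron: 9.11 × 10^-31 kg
The electron has the longer wavelength.

Using λ = h/√(2mKE):

For deuteron: λ₁ = h/√(2m₁KE) = 1.24 × 10^-12 m
For electron: λ₂ = h/√(2m₂KE) = 7.51 × 10^-11 m

Since λ ∝ 1/√m at constant kinetic energy, the lighter particle has the longer wavelength.

The electron has the longer de Broglie wavelength.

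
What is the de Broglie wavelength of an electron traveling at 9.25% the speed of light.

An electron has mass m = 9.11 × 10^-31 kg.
2.62 × 10^-11 m

Using the de Broglie relation λ = h/(mv):

v = 9.25% × c = 2.773 × 10^7 m/s

λ = h/(mv)
λ = (6.626 × 10^-34 J·s) / (9.11 × 10^-31 kg × 2.773 × 10^7 m/s)
λ = 2.62 × 10^-11 m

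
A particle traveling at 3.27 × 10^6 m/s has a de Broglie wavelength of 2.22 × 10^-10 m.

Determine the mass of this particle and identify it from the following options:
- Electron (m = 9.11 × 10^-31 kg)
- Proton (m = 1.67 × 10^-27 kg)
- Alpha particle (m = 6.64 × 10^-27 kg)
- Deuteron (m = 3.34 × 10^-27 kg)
The particle is an electron.

From λ = h/(mv), solve for mass:

m = h/(λv)
m = (6.626 × 10^-34 J·s) / (2.22 × 10^-10 m × 3.27 × 10^6 m/s)
m = 9.13 × 10^-31 kg

Comparing with the listed masses, this is closest to an electron.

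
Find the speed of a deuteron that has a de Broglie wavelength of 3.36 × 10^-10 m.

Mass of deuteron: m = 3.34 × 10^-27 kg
5.90 × 10^2 m/s

From the de Broglie relation λ = h/(mv), we solve for v:

v = h/(mλ)
v = (6.626 × 10^-34 J·s) / (3.34 × 10^-27 kg × 3.36 × 10^-10 m)
v = 5.90 × 10^2 m/s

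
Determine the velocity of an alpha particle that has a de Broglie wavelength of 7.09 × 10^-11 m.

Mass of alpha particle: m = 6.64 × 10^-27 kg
1.41 × 10^3 m/s

From the de Broglie relation λ = h/(mv), we solve for v:

v = h/(mλ)
v = (6.626 × 10^-34 J·s) / (6.64 × 10^-27 kg × 7.09 × 10^-11 m)
v = 1.41 × 10^3 m/s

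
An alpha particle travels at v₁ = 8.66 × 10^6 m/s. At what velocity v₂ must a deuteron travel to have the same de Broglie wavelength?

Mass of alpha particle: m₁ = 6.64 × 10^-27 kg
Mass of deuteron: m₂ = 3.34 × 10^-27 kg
v₂ = 1.72 × 10^7 m/s

For equal de Broglie wavelengths: λ₁ = λ₂

h/(m₁v₁) = h/(m₂v₂)
m₁v₁ = m₂v₂
v₂ = v₁ · (m₁/m₂)

v₂ = 8.66 × 10^6 m/s × (6.64 × 10^-27 kg / 3.34 × 10^-27 kg)
v₂ = 1.72 × 10^7 m/s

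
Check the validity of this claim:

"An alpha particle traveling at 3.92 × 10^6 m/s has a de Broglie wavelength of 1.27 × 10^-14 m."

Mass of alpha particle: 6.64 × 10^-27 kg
False

The claim is incorrect.

Using λ = h/(mv):
λ = (6.626 × 10^-34 J·s) / (6.64 × 10^-27 kg × 3.92 × 10^6 m/s)
λ = 2.55 × 10^-14 m

The actual wavelength differs from the claimed 1.27 × 10^-14 m.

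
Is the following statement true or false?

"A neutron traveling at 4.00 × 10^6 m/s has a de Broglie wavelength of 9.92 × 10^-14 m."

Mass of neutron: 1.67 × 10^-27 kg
True

The claim is correct.

Using λ = h/(mv):
λ = (6.626 × 10^-34 J·s) / (1.67 × 10^-27 kg × 4.00 × 10^6 m/s)
λ = 9.92 × 10^-14 m

This matches the claimed value.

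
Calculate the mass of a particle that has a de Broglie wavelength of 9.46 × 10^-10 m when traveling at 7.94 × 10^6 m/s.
8.82 × 10^-32 kg

From the de Broglie relation λ = h/(mv), we solve for m:

m = h/(λv)
m = (6.626 × 10^-34 J·s) / (9.46 × 10^-10 m × 7.94 × 10^6 m/s)
m = 8.82 × 10^-32 kg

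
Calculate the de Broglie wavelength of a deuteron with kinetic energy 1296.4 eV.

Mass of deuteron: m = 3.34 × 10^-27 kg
5.63 × 10^-13 m

Using λ = h/√(2mKE):

First convert KE to Joules: KE = 1296.4 eV = 2.077 × 10^-16 J

λ = h/√(2mKE)
λ = (6.626 × 10^-34 J·s) / √(2 × 3.34 × 10^-27 kg × 2.077 × 10^-16 J)
λ = 5.63 × 10^-13 m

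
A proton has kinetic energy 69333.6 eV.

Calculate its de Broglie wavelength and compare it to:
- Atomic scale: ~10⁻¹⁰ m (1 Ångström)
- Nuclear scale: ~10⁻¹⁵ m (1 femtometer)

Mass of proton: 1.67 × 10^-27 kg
λ = 1.09 × 10^-13 m, which is between nuclear and atomic scales.

Using λ = h/√(2mKE):

KE = 69333.6 eV = 1.111 × 10^-14 J

λ = h/√(2mKE)
λ = (6.626 × 10^-34 J·s) / √(2 × 1.67 × 10^-27 kg × 1.111 × 10^-14 J)
λ = 1.09 × 10^-13 m

Comparison:
- Atomic scale (10⁻¹⁰ m): λ is 0.0011× this size
- Nuclear scale (10⁻¹⁵ m): λ is 1.1e+02× this size

The wavelength is between nuclear and atomic scales.

This wavelength is appropriate for probing atomic structure but too large for nuclear physics experiments.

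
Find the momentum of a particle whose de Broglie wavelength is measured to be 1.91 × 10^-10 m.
3.47 × 10^-24 kg·m/s

From the de Broglie relation λ = h/p, we solve for p:

p = h/λ
p = (6.626 × 10^-34 J·s) / (1.91 × 10^-10 m)
p = 3.47 × 10^-24 kg·m/s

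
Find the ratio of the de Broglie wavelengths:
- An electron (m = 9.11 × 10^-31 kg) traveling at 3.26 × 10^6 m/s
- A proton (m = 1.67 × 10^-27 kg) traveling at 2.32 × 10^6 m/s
λ₁/λ₂ = 1.30 × 10^3

Using λ = h/(mv):

λ₁ = h/(m₁v₁) = 2.23 × 10^-10 m
λ₂ = h/(m₂v₂) = 1.71 × 10^-13 m

Ratio λ₁/λ₂ = (m₂v₂)/(m₁v₁)
         = (1.67 × 10^-27 kg × 2.32 × 10^6 m/s) / (9.11 × 10^-31 kg × 3.26 × 10^6 m/s)
         = 1.30 × 10^3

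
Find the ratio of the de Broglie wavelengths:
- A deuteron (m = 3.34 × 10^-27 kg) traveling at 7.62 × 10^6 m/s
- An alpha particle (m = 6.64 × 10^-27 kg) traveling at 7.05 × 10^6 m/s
λ₁/λ₂ = 1.84

Using λ = h/(mv):

λ₁ = h/(m₁v₁) = 2.60 × 10^-14 m
λ₂ = h/(m₂v₂) = 1.42 × 10^-14 m

Ratio λ₁/λ₂ = (m₂v₂)/(m₁v₁)
         = (6.64 × 10^-27 kg × 7.05 × 10^6 m/s) / (3.34 × 10^-27 kg × 7.62 × 10^6 m/s)
         = 1.84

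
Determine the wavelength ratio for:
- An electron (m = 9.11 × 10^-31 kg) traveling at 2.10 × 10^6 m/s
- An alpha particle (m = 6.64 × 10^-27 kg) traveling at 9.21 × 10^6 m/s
λ₁/λ₂ = 3.20 × 10^4

Using λ = h/(mv):

λ₁ = h/(m₁v₁) = 3.46 × 10^-10 m
λ₂ = h/(m₂v₂) = 1.08 × 10^-14 m

Ratio λ₁/λ₂ = (m₂v₂)/(m₁v₁)
         = (6.64 × 10^-27 kg × 9.21 × 10^6 m/s) / (9.11 × 10^-31 kg × 2.10 × 10^6 m/s)
         = 3.20 × 10^4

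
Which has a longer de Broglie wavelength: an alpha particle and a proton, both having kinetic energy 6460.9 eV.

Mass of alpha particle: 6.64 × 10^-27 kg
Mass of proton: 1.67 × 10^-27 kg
The proton has the longer wavelength.

Using λ = h/√(2mKE):

For alpha particle: λ₁ = h/√(2m₁KE) = 1.79 × 10^-13 m
For proton: λ₂ = h/√(2m₂KE) = 3.56 × 10^-13 m

Since λ ∝ 1/√m at constant kinetic energy, the lighter particle has the longer wavelength.

The proton has the longer de Broglie wavelength.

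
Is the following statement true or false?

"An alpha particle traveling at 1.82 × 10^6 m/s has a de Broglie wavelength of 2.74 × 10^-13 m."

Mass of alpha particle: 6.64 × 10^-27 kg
False

The claim is incorrect.

Using λ = h/(mv):
λ = (6.626 × 10^-34 J·s) / (6.64 × 10^-27 kg × 1.82 × 10^6 m/s)
λ = 5.48 × 10^-14 m

The actual wavelength differs from the claimed 2.74 × 10^-13 m.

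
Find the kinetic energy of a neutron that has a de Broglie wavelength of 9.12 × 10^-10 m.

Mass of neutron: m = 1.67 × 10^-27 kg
1.58 × 10^-22 J (or 9.86 × 10^-4 eV)

From λ = h/√(2mKE), we solve for KE:

λ² = h²/(2mKE)
KE = h²/(2mλ²)
KE = (6.626 × 10^-34 J·s)² / (2 × 1.67 × 10^-27 kg × (9.12 × 10^-10 m)²)
KE = 1.58 × 10^-22 J
KE = 9.86 × 10^-4 eV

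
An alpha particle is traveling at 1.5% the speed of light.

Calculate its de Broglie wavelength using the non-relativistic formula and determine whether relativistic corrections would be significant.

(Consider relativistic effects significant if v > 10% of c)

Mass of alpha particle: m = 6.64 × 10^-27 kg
No, relativistic corrections are not needed.

Using the non-relativistic de Broglie formula λ = h/(mv):

v = 1.5% × c = 4.497 × 10^6 m/s

λ = h/(mv)
λ = (6.626 × 10^-34 J·s) / (6.64 × 10^-27 kg × 4.497 × 10^6 m/s)
λ = 2.22 × 10^-14 m

Since v = 1.5% of c < 10% of c, relativistic corrections are NOT significant and this non-relativistic result is a good approximation.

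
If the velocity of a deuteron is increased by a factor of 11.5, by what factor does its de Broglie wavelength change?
The wavelength decreases by a factor of 11.5.

From λ = h/(mv), the wavelength is inversely proportional to velocity:

λ ∝ 1/v

If v → 11.5v, then λ → λ/11.5

When velocity is increased by a factor of 11.5, the wavelength decreases by a factor of 11.5.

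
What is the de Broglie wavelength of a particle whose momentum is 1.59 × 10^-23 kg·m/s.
4.17 × 10^-11 m

Using the de Broglie relation λ = h/p:

λ = h/p
λ = (6.626 × 10^-34 J·s) / (1.59 × 10^-23 kg·m/s)
λ = 4.17 × 10^-11 m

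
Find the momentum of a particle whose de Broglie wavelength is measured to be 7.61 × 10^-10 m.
8.71 × 10^-25 kg·m/s

From the de Broglie relation λ = h/p, we solve for p:

p = h/λ
p = (6.626 × 10^-34 J·s) / (7.61 × 10^-10 m)
p = 8.71 × 10^-25 kg·m/s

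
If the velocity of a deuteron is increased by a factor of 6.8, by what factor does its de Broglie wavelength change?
The wavelength decreases by a factor of 6.8.

From λ = h/(mv), the wavelength is inversely proportional to velocity:

λ ∝ 1/v

If v → 6.8v, then λ → λ/6.8

When velocity is increased by a factor of 6.8, the wavelength decreases by a factor of 6.8.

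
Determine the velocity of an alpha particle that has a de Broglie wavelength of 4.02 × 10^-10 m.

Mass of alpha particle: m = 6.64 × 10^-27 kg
2.48 × 10^2 m/s

From the de Broglie relation λ = h/(mv), we solve for v:

v = h/(mλ)
v = (6.626 × 10^-34 J·s) / (6.64 × 10^-27 kg × 4.02 × 10^-10 m)
v = 2.48 × 10^2 m/s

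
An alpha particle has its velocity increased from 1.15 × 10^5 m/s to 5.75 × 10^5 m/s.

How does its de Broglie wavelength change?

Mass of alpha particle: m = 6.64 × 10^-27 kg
The wavelength decreases by a factor of 5.

Using λ = h/(mv):

Initial wavelength: λ₁ = h/(mv₁) = 8.68 × 10^-13 m
Final wavelength: λ₂ = h/(mv₂) = 1.74 × 10^-13 m

Since λ ∝ 1/v, when velocity increases by a factor of 5, the wavelength decreases by a factor of 5.

λ₂/λ₁ = v₁/v₂ = 1/5

The wavelength decreases by a factor of 5.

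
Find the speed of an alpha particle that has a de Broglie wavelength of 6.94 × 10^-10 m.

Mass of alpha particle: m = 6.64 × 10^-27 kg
1.44 × 10^2 m/s

From the de Broglie relation λ = h/(mv), we solve for v:

v = h/(mλ)
v = (6.626 × 10^-34 J·s) / (6.64 × 10^-27 kg × 6.94 × 10^-10 m)
v = 1.44 × 10^2 m/s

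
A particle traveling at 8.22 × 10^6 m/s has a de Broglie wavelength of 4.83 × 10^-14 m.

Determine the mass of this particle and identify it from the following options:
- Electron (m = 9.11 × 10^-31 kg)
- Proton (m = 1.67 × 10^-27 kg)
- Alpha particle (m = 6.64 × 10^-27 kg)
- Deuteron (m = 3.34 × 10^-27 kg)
The particle is a proton.

From λ = h/(mv), solve for mass:

m = h/(λv)
m = (6.626 × 10^-34 J·s) / (4.83 × 10^-14 m × 8.22 × 10^6 m/s)
m = 1.67 × 10^-27 kg

Comparing with the listed masses, this is closest to a proton.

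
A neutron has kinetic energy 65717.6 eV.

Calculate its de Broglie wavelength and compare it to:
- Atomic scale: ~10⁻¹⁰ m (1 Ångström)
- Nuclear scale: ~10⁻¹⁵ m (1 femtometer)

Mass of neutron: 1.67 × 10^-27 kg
λ = 1.12 × 10^-13 m, which is between nuclear and atomic scales.

Using λ = h/√(2mKE):

KE = 65717.6 eV = 1.053 × 10^-14 J

λ = h/√(2mKE)
λ = (6.626 × 10^-34 J·s) / √(2 × 1.67 × 10^-27 kg × 1.053 × 10^-14 J)
λ = 1.12 × 10^-13 m

Comparison:
- Atomic scale (10⁻¹⁰ m): λ is 0.0011× this size
- Nuclear scale (10⁻¹⁵ m): λ is 1.1e+02× this size

The wavelength is between nuclear and atomic scales.

This wavelength is appropriate for probing atomic structure but too large for nuclear physics experiments.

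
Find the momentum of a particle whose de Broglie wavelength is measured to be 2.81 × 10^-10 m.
2.36 × 10^-24 kg·m/s

From the de Broglie relation λ = h/p, we solve for p:

p = h/λ
p = (6.626 × 10^-34 J·s) / (2.81 × 10^-10 m)
p = 2.36 × 10^-24 kg·m/s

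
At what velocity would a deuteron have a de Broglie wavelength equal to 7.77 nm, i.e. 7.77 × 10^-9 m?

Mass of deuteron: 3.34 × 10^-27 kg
2.55 × 10^1 m/s

From λ = h/(mv), solve for v:

v = h/(mλ)
v = (6.626 × 10^-34 J·s) / (3.34 × 10^-27 kg × 7.77 × 10^-9 m)
v = 2.55 × 10^1 m/s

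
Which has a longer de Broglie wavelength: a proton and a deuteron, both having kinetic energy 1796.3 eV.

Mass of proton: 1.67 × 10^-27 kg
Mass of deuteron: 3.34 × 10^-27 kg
The proton has the longer wavelength.

Using λ = h/√(2mKE):

For proton: λ₁ = h/√(2m₁KE) = 6.76 × 10^-13 m
For deuteron: λ₂ = h/√(2m₂KE) = 4.78 × 10^-13 m

Since λ ∝ 1/√m at constant kinetic energy, the lighter particle has the longer wavelength.

The proton has the longer de Broglie wavelength.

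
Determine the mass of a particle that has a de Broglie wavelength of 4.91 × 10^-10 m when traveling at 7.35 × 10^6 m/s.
1.84 × 10^-31 kg

From the de Broglie relation λ = h/(mv), we solve for m:

m = h/(λv)
m = (6.626 × 10^-34 J·s) / (4.91 × 10^-10 m × 7.35 × 10^6 m/s)
m = 1.84 × 10^-31 kg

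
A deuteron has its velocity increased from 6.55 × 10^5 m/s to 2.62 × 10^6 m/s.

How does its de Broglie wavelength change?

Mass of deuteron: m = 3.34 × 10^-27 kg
The wavelength decreases by a factor of 4.

Using λ = h/(mv):

Initial wavelength: λ₁ = h/(mv₁) = 3.03 × 10^-13 m
Final wavelength: λ₂ = h/(mv₂) = 7.57 × 10^-14 m

Since λ ∝ 1/v, when velocity increases by a factor of 4, the wavelength decreases by a factor of 4.

λ₂/λ₁ = v₁/v₂ = 1/4

The wavelength decreases by a factor of 4.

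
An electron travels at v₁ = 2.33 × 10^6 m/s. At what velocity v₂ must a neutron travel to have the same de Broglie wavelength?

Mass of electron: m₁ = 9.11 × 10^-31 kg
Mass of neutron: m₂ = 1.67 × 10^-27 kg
v₂ = 1.27 × 10^3 m/s

For equal de Broglie wavelengths: λ₁ = λ₂

h/(m₁v₁) = h/(m₂v₂)
m₁v₁ = m₂v₂
v₂ = v₁ · (m₁/m₂)

v₂ = 2.33 × 10^6 m/s × (9.11 × 10^-31 kg / 1.67 × 10^-27 kg)
v₂ = 1.27 × 10^3 m/s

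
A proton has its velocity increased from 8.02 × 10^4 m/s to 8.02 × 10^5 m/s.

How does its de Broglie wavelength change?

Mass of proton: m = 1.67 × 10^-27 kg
The wavelength decreases by a factor of 10.

Using λ = h/(mv):

Initial wavelength: λ₁ = h/(mv₁) = 4.95 × 10^-12 m
Final wavelength: λ₂ = h/(mv₂) = 4.95 × 10^-13 m

Since λ ∝ 1/v, when velocity increases by a factor of 10, the wavelength decreases by a factor of 10.

λ₂/λ₁ = v₁/v₂ = 1/10

The wavelength decreases by a factor of 10.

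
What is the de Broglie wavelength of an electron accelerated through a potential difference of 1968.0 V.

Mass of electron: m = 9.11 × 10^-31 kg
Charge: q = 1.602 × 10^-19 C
2.76 × 10^-11 m

When a particle is accelerated through voltage V, it gains kinetic energy KE = qV.

The de Broglie wavelength is then λ = h/√(2mqV):

λ = h/√(2mqV)
λ = (6.626 × 10^-34 J·s) / √(2 × 9.11 × 10^-31 kg × 1.602 × 10^-19 C × 1968.0 V)
λ = 2.76 × 10^-11 m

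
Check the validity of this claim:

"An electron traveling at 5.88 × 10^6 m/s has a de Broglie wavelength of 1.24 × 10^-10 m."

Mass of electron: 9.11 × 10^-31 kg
True

The claim is correct.

Using λ = h/(mv):
λ = (6.626 × 10^-34 J·s) / (9.11 × 10^-31 kg × 5.88 × 10^6 m/s)
λ = 1.24 × 10^-10 m

This matches the claimed value.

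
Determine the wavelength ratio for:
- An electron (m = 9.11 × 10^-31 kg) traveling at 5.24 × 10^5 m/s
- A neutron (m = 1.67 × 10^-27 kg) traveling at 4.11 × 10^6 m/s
λ₁/λ₂ = 1.44 × 10^4

Using λ = h/(mv):

λ₁ = h/(m₁v₁) = 1.39 × 10^-9 m
λ₂ = h/(m₂v₂) = 9.65 × 10^-14 m

Ratio λ₁/λ₂ = (m₂v₂)/(m₁v₁)
         = (1.67 × 10^-27 kg × 4.11 × 10^6 m/s) / (9.11 × 10^-31 kg × 5.24 × 10^5 m/s)
         = 1.44 × 10^4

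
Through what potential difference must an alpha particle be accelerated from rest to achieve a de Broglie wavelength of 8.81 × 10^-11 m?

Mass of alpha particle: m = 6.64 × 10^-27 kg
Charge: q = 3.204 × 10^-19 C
1.33 × 10^-2 V

From λ = h/√(2mqV), we solve for V:

λ² = h²/(2mqV)
V = h²/(2mqλ²)
V = (6.626 × 10^-34 J·s)² / (2 × 6.64 × 10^-27 kg × 3.204 × 10^-19 C × (8.81 × 10^-11 m)²)
V = 1.33 × 10^-2 V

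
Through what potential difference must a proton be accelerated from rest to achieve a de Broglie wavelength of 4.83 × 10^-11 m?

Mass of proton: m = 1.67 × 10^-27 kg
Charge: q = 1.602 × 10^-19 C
3.52 × 10^-1 V

From λ = h/√(2mqV), we solve for V:

λ² = h²/(2mqV)
V = h²/(2mqλ²)
V = (6.626 × 10^-34 J·s)² / (2 × 1.67 × 10^-27 kg × 1.602 × 10^-19 C × (4.83 × 10^-11 m)²)
V = 3.52 × 10^-1 V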